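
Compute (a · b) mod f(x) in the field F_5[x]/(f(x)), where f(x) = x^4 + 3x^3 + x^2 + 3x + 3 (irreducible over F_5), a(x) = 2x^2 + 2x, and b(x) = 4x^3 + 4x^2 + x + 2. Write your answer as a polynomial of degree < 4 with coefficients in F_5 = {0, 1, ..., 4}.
a · b ≡ x^3 + 4x + 4 (mod f(x))

Multiply in F_5[x]: a(x)·b(x) = (2x^2 + 2x)·(4x^3 + 4x^2 + x + 2) = 3x^5 + x^4 + x^2 + 4x. This has degree ≥ 4, so divide by f(x) over F_5: 3x^5 + x^4 + x^2 + 4x = (3x + 2)·(x^4 + 3x^3 + x^2 + 3x + 3) + (x^3 + 4x + 4). Hence a·b ≡ x^3 + 4x + 4 (mod f). (F_5[x]/(f) is a field with 5^4 = 625 elements since f is irreducible of degree 4.)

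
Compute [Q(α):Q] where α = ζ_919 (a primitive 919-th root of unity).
[Q(α):Q] = 918

The minimal polynomial of ζ_919 over Q is the 919-th cyclotomic polynomial Φ_919(x), which is irreducible over Q and has degree φ(919) = 918. Hence [Q(α):Q] = φ(919) = 918.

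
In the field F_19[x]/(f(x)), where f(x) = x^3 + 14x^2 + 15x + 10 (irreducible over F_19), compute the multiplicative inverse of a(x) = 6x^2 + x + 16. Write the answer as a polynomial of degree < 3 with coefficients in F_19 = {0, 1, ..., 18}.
a(x)^(-1) ≡ 13x + 12 (mod f(x))

Since f is irreducible over F_19, F_19[x]/(f) is a field and a(x) ≠ 0 has an inverse. Apply the extended Euclidean algorithm to f(x) and a(x) in F_19[x]: f(x) = (16x + 6)·a(x) + (9). The last nonzero remainder is the constant 9 = gcd(f, a) in F_19. Back-substituting through the division chain expresses 9 = s(x)·a(x) + t(x)·f(x) with s(x) ≡ 3x + 13 (mod f), so (3x + 13)·a(x) ≡ 9 (mod f). Multiplying by 9^(-1) ≡ 17 in F_19 gives a(x)^(-1) ≡ 17·(3x + 13) ≡ 13x + 12 (mod f). Check: (6x^2 + x + 16)·(13x + 12) = 2x^3 + 9x^2 + 11x + 2 ≡ 1 (mod x^3 + 14x^2 + 15x + 10).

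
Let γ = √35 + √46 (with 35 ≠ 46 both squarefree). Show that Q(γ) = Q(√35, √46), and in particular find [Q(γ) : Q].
[Q(γ) : Q] = 4 (equivalently, Q(γ) = Q(√35, √46))

Obviously Q(γ) ⊆ Q(√35, √46), and [Q(√35, √46):Q] = 4 (since 35, 46 are distinct squarefree integers > 1 with 1610 not a perfect square). To show equality we compute the minimal polynomial of γ. From γ = √35 + √46: γ^2 = 35 + 2√(1610) + 46 = 81 + 2√(1610), so γ^2 - 81 = 2√(1610); squaring, (γ^2 - 81)^2 = 4·1610, i.e. γ^4 - 162γ^2 + 6561 - 6440 = 0, i.e. γ^4 - 162γ^2 + 121 = 0. So γ is a root of x^4 - 162x^2 + 121. This polynomial is irreducible over Q: it has no rational root (each ±√35 ± √46 is irrational), and any factorization into two quadratics over Q would force √(1610) ∈ Q (pairing opposite roots) or √35, √46 ∈ Q (other pairings), all impossible. Hence [Q(γ):Q] = 4 = [Q(√35, √46):Q], so Q(γ) = Q(√35, √46).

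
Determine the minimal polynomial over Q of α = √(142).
m_α(x) = x^2 - 142

α satisfies α^2 - 142 = 0, so x^2 - 142 annihilates α. Since d = 142 is squarefree and ≠ 1, it is not a perfect square in Q, so x^2 - 142 has no rational root and is therefore irreducible over Q (a degree-2 polynomial over a field is irreducible iff it has no root). Hence m_α(x) = x^2 - 142.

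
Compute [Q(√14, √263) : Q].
[Q(√14, √263) : Q] = 4

[Q(√14):Q] = 2 (min poly x^2 - 14, irreducible since 14 is squarefree > 1). For the top step, suppose √263 ∈ Q(√14), say √263 = c + d√14 with c, d ∈ Q. Squaring: 263 = c^2 + 14d^2 + 2cd√14. Since √14 ∉ Q this forces 2cd = 0. If d = 0 then √263 = c ∈ Q, contradicting 263 squarefree > 1. If c = 0 then 263 = 14d^2, so 14·263 = (14d)^2 is a perfect square in Q — but 14·263 = 3682 is not a perfect square (since 14 and 263 are distinct squarefree integers). Contradiction. Hence √263 ∉ Q(√14), so x^2 - 263 stays irreducible over Q(√14) and [Q(√14, √263) : Q(√14)] = 2. By the tower law, [Q(√14, √263) : Q] = 2 · 2 = 4.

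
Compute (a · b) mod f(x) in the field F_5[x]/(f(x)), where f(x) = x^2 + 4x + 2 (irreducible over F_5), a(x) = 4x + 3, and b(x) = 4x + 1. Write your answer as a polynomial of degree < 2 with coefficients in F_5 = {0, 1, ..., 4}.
a · b ≡ 2x + 1 (mod f(x))

Multiply in F_5[x]: a(x)·b(x) = (4x + 3)·(4x + 1) = x^2 + x + 3. This has degree ≥ 2, so divide by f(x) over F_5: x^2 + x + 3 = (1)·(x^2 + 4x + 2) + (2x + 1). Hence a·b ≡ 2x + 1 (mod f). (F_5[x]/(f) is a field with 5^2 = 25 elements since f is irreducible of degree 2.)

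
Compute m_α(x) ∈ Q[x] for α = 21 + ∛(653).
m_α(x) = x^3 - 63x^2 + 1323x - 9914

Set β = α - 21 = ∛(653), so β^3 = 653. Then (α - 21)^3 - 653 = 0, i.e. α is a root of g(x) = (x - 21)^3 - 653 = x^3 - 63x^2 + 1323x - 9914. Since g(x) = h(x - 21) where h(x) = x^3 - 653, and h is irreducible over Q (because 653 is not a perfect cube, so h has no rational root, and a monic cubic with no rational root is irreducible), g is also irreducible (irreducibility is preserved under the substitution x → x - 21). Hence m_α(x) = x^3 - 63x^2 + 1323x - 9914.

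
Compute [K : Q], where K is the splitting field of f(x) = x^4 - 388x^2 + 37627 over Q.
[K : Q] = 4

Solving the quadratic in x^2: x^2 = (388 ± √(388^2 - 4·37627))/2 = (388 ± √36)/2 = (388 ± 6)/2, giving x^2 = 191 or x^2 = 197. So f(x) = (x^2 - 191)(x^2 - 197) and the roots of f are ±√191, ±√197. Hence the splitting field is K = Q(√191, √197). Since 191 and 197 are distinct squarefree integers > 1, their product 37627 is not a perfect square, so √197 ∉ Q(√191). By the tower law [K:Q] = [Q(√191,√197):Q(√191)] · [Q(√191):Q] = 2 · 2 = 4.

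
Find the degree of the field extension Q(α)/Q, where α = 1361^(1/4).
[Q(α):Q] = 4

α is a root of x^4 - 1361. By Eisenstein's criterion at the prime p = 1361 (which divides the constant term 1361 but p^2 = 1852321 does not, since 1361 is squarefree), x^4 - 1361 is irreducible over Q. Hence [Q(α):Q] = 4.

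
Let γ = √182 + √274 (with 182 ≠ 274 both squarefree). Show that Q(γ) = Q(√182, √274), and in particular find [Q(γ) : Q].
[Q(γ) : Q] = 4 (equivalently, Q(γ) = Q(√182, √274))

Obviously Q(γ) ⊆ Q(√182, √274), and [Q(√182, √274):Q] = 4 (since 182, 274 are distinct squarefree integers > 1 with 49868 not a perfect square). To show equality we compute the minimal polynomial of γ. From γ = √182 + √274: γ^2 = 182 + 2√(49868) + 274 = 456 + 2√(49868), so γ^2 - 456 = 2√(49868); squaring, (γ^2 - 456)^2 = 4·49868, i.e. γ^4 - 912γ^2 + 207936 - 199472 = 0, i.e. γ^4 - 912γ^2 + 8464 = 0. So γ is a root of x^4 - 912x^2 + 8464. This polynomial is irreducible over Q: it has no rational root (each ±√182 ± √274 is irrational), and any factorization into two quadratics over Q would force √(49868) ∈ Q (pairing opposite roots) or √182, √274 ∈ Q (other pairings), all impossible. Hence [Q(γ):Q] = 4 = [Q(√182, √274):Q], so Q(γ) = Q(√182, √274).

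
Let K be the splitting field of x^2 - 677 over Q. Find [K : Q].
[K : Q] = 2

f(x) = x^2 - 677 factors as (x - √677)(x + √677). The splitting field is K = Q(√677). Since 677 is squarefree and > 1, it is not a perfect square, so x^2 - 677 is irreducible over Q and [Q(√677) : Q] = 2. Hence [K : Q] = 2.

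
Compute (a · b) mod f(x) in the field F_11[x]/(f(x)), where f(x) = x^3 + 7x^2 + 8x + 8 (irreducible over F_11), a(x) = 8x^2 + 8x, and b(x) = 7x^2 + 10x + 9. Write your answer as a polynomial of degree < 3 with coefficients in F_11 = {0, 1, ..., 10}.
a · b ≡ 2 (mod f(x))

Multiply in F_11[x]: a(x)·b(x) = (8x^2 + 8x)·(7x^2 + 10x + 9) = x^4 + 4x^3 + 9x^2 + 6x. This has degree ≥ 3, so divide by f(x) over F_11: x^4 + 4x^3 + 9x^2 + 6x = (x + 8)·(x^3 + 7x^2 + 8x + 8) + (2). Hence a·b ≡ 2 (mod f). (F_11[x]/(f) is a field with 11^3 = 1331 elements since f is irreducible of degree 3.)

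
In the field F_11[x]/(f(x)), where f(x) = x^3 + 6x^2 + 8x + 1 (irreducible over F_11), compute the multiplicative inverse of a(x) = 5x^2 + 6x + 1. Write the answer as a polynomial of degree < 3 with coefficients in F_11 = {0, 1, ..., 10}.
a(x)^(-1) ≡ 10x^2 + 2x + 2 (mod f(x))

Since f is irreducible over F_11, F_11[x]/(f) is a field and a(x) ≠ 0 has an inverse. Apply the extended Euclidean algorithm to f(x) and a(x) in F_11[x]: f(x) = (9x + 8)·a(x) + (6x + 4);  a(x) = (10x + 9)·(6x + 4) + (9). The last nonzero remainder is the constant 9 = gcd(f, a) in F_11. Back-substituting through the division chain expresses 9 = s(x)·a(x) + t(x)·f(x) with s(x) ≡ 2x^2 + 7x + 7 (mod f), so (2x^2 + 7x + 7)·a(x) ≡ 9 (mod f). Multiplying by 9^(-1) ≡ 5 in F_11 gives a(x)^(-1) ≡ 5·(2x^2 + 7x + 7) ≡ 10x^2 + 2x + 2 (mod f). Check: (5x^2 + 6x + 1)·(10x^2 + 2x + 2) = 6x^4 + 4x^3 + 10x^2 + 3x + 2 ≡ 1 (mod x^3 + 6x^2 + 8x + 1).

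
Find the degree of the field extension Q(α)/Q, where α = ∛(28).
[Q(α):Q] = 3

The minimal polynomial of α is x^3 - 28, irreducible over Q since 28 is not a perfect cube (so x^3 - 28 has no rational root). Hence [Q(α):Q] = deg(m_α) = 3.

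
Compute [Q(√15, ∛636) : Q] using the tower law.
[Q(√15, ∛636) : Q] = 6

Let L = Q(√15, ∛636). Since Q(√15) ⊂ L and [Q(√15):Q] = 2, the tower law gives 2 | [L:Q]. Likewise Q(∛636) ⊂ L with [Q(∛636):Q] = 3 (because 636 is not a perfect cube), so 3 | [L:Q]. As gcd(2,3) = 1, [L:Q] is divisible by 6. Conversely L is generated over Q by √15 and ∛636, so [L:Q] ≤ 2·3 = 6. Therefore [Q(√15, ∛636) : Q] = 6.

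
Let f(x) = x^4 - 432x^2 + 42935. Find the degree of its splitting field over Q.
[K : Q] = 4

Solving the quadratic in x^2: x^2 = (432 ± √(432^2 - 4·42935))/2 = (432 ± √14884)/2 = (432 ± 122)/2, giving x^2 = 277 or x^2 = 155. So f(x) = (x^2 - 277)(x^2 - 155) and the roots of f are ±√277, ±√155. Hence the splitting field is K = Q(√277, √155). Since 277 and 155 are distinct squarefree integers > 1, their product 42935 is not a perfect square, so √155 ∉ Q(√277). By the tower law [K:Q] = [Q(√277,√155):Q(√277)] · [Q(√277):Q] = 2 · 2 = 4.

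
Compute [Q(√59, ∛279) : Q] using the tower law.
[Q(√59, ∛279) : Q] = 6

Let L = Q(√59, ∛279). Since Q(√59) ⊂ L and [Q(√59):Q] = 2, the tower law gives 2 | [L:Q]. Likewise Q(∛279) ⊂ L with [Q(∛279):Q] = 3 (because 279 is not a perfect cube), so 3 | [L:Q]. As gcd(2,3) = 1, [L:Q] is divisible by 6. Conversely L is generated over Q by √59 and ∛279, so [L:Q] ≤ 2·3 = 6. Therefore [Q(√59, ∛279) : Q] = 6.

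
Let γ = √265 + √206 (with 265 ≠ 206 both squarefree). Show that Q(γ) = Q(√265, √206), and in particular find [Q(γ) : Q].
[Q(γ) : Q] = 4 (equivalently, Q(γ) = Q(√265, √206))

Obviously Q(γ) ⊆ Q(√265, √206), and [Q(√265, √206):Q] = 4 (since 265, 206 are distinct squarefree integers > 1 with 54590 not a perfect square). To show equality we compute the minimal polynomial of γ. From γ = √265 + √206: γ^2 = 265 + 2√(54590) + 206 = 471 + 2√(54590), so γ^2 - 471 = 2√(54590); squaring, (γ^2 - 471)^2 = 4·54590, i.e. γ^4 - 942γ^2 + 221841 - 218360 = 0, i.e. γ^4 - 942γ^2 + 3481 = 0. So γ is a root of x^4 - 942x^2 + 3481. This polynomial is irreducible over Q: it has no rational root (each ±√265 ± √206 is irrational), and any factorization into two quadratics over Q would force √(54590) ∈ Q (pairing opposite roots) or √265, √206 ∈ Q (other pairings), all impossible. Hence [Q(γ):Q] = 4 = [Q(√265, √206):Q], so Q(γ) = Q(√265, √206).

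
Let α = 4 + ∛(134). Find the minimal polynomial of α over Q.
m_α(x) = x^3 - 12x^2 + 48x - 198

Set β = α - 4 = ∛(134), so β^3 = 134. Then (α - 4)^3 - 134 = 0, i.e. α is a root of g(x) = (x - 4)^3 - 134 = x^3 - 12x^2 + 48x - 198. Since g(x) = h(x - 4) where h(x) = x^3 - 134, and h is irreducible over Q (because 134 is not a perfect cube, so h has no rational root, and a monic cubic with no rational root is irreducible), g is also irreducible (irreducibility is preserved under the substitution x → x - 4). Hence m_α(x) = x^3 - 12x^2 + 48x - 198.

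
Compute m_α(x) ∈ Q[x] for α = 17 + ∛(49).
m_α(x) = x^3 - 51x^2 + 867x - 4962

Set β = α - 17 = ∛(49), so β^3 = 49. Then (α - 17)^3 - 49 = 0, i.e. α is a root of g(x) = (x - 17)^3 - 49 = x^3 - 51x^2 + 867x - 4962. Since g(x) = h(x - 17) where h(x) = x^3 - 49, and h is irreducible over Q (because 49 is not a perfect cube, so h has no rational root, and a monic cubic with no rational root is irreducible), g is also irreducible (irreducibility is preserved under the substitution x → x - 17). Hence m_α(x) = x^3 - 51x^2 + 867x - 4962.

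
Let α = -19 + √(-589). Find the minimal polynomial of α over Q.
m_α(x) = x^2 + 38x + 950

From α + 19 = √(-589), squaring gives (α + 19)^2 = -589, i.e. α^2 + 38α + 361 = -589, so α^2 + 38α + 950 = 0. The discriminant of x^2 + 38x + 950 is (38)^2 - 4·(950) = 1444 - 3800 = -2356, and 4·(-589) is not a perfect square in Q since -589 is squarefree and ≠ 1. Hence x^2 + 38x + 950 is irreducible over Q and is the minimal polynomial of α.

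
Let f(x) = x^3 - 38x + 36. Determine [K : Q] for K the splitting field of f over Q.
[K : Q] = 6

By the rational root test, any rational root of the monic integer polynomial f(x) = x^3 - 38x + 36 must be an integer dividing the constant term 36, i.e. one of ±{1, 2, 3, 4, 6, 9, 12, 18, 36}. Evaluating: f(1) = -1, f(-1) = 73, f(2) = -32, f(-2) = 104, f(3) = -51, f(-3) = 123, f(4) = -52, f(-4) = 124, f(6) = 24, f(-6) = 48, f(9) = 423, f(-9) = -351, f(12) = 1308, f(-12) = -1236, f(18) = 5184, f(-18) = -5112, f(36) = 45324, f(-36) = -45252; none is 0, so f has no rational root and is therefore irreducible over Q (a cubic with no linear factor over a field is irreducible). For an irreducible cubic, the Galois group is A_3 or S_3 according as the discriminant disc(f) = -4a^3 - 27b^2 = -4·(-38)^3 - 27·(36)^2 = 184496 is or is not a square in Q. Here disc(f) = 184496 is not a perfect square in Q, so the Galois group of f over Q is not contained in A_3 and must be all of S_3. The splitting field has degree |S_3| = 6 over Q, so [K : Q] = 6.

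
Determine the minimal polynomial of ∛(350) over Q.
m_α(x) = x^3 - 350

α satisfies α^3 = 350, so x^3 - 350 annihilates α. By the rational root test, a rational root p/q (in lowest terms) of x^3 - 350 would satisfy p^3 = 350 q^3, forcing q = 1 and p^3 = 350; but 350 is not a perfect cube, contradiction. A monic cubic over Q with no rational root is irreducible (any nontrivial factorization would include a linear factor). Hence x^3 - 350 is the minimal polynomial of α, and in particular [Q(α):Q] = 3.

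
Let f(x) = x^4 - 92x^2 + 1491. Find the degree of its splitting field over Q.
[K : Q] = 4

Solving the quadratic in x^2: x^2 = (92 ± √(92^2 - 4·1491))/2 = (92 ± √2500)/2 = (92 ± 50)/2, giving x^2 = 71 or x^2 = 21. So f(x) = (x^2 - 71)(x^2 - 21) and the roots of f are ±√71, ±√21. Hence the splitting field is K = Q(√71, √21). Since 71 and 21 are distinct squarefree integers > 1, their product 1491 is not a perfect square, so √21 ∉ Q(√71). By the tower law [K:Q] = [Q(√71,√21):Q(√71)] · [Q(√71):Q] = 2 · 2 = 4.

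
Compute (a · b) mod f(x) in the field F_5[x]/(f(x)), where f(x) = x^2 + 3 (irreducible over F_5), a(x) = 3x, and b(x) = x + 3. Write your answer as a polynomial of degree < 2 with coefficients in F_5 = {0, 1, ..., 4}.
a · b ≡ 4x + 1 (mod f(x))

Multiply in F_5[x]: a(x)·b(x) = (3x)·(x + 3) = 3x^2 + 4x. This has degree ≥ 2, so divide by f(x) over F_5: 3x^2 + 4x = (3)·(x^2 + 3) + (4x + 1). Hence a·b ≡ 4x + 1 (mod f). (F_5[x]/(f) is a field with 5^2 = 25 elements since f is irreducible of degree 2.)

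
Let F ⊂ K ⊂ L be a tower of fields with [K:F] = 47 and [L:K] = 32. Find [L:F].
[L:F] = 1504

The tower law says that for any tower of field extensions F ⊂ K ⊂ L with finite degrees, [L:F] = [L:K] · [K:F]. Here this gives [L:F] = 32 · 47 = 1504.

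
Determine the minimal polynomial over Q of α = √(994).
m_α(x) = x^2 - 994

α satisfies α^2 - 994 = 0, so x^2 - 994 annihilates α. Since d = 994 is squarefree and ≠ 1, it is not a perfect square in Q, so x^2 - 994 has no rational root and is therefore irreducible over Q (a degree-2 polynomial over a field is irreducible iff it has no root). Hence m_α(x) = x^2 - 994.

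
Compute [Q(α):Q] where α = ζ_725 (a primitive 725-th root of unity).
[Q(α):Q] = 560

The minimal polynomial of ζ_725 over Q is the 725-th cyclotomic polynomial Φ_725(x), which is irreducible over Q and has degree φ(725) = 560. Hence [Q(α):Q] = φ(725) = 560.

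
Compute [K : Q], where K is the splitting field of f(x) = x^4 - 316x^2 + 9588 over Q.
[K : Q] = 4

Solving the quadratic in x^2: x^2 = (316 ± √(316^2 - 4·9588))/2 = (316 ± √61504)/2 = (316 ± 248)/2, giving x^2 = 282 or x^2 = 34. So f(x) = (x^2 - 282)(x^2 - 34) and the roots of f are ±√282, ±√34. Hence the splitting field is K = Q(√282, √34). Since 282 and 34 are distinct squarefree integers > 1, their product 9588 is not a perfect square, so √34 ∉ Q(√282). By the tower law [K:Q] = [Q(√282,√34):Q(√282)] · [Q(√282):Q] = 2 · 2 = 4.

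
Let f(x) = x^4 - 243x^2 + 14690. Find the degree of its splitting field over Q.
[K : Q] = 4

Solving the quadratic in x^2: x^2 = (243 ± √(243^2 - 4·14690))/2 = (243 ± √289)/2 = (243 ± 17)/2, giving x^2 = 130 or x^2 = 113. So f(x) = (x^2 - 130)(x^2 - 113) and the roots of f are ±√130, ±√113. Hence the splitting field is K = Q(√130, √113). Since 130 and 113 are distinct squarefree integers > 1, their product 14690 is not a perfect square, so √113 ∉ Q(√130). By the tower law [K:Q] = [Q(√130,√113):Q(√130)] · [Q(√130):Q] = 2 · 2 = 4.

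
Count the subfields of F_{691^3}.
F_{691^3} has 2 subfields

The subfields of F_{p^n} are exactly the fields F_{p^d} for d | n (each is the fixed field of the unique index-d subgroup of Gal(F_{p^n}/F_p) ≅ Z/nZ). The divisors of n = 3 are {1, 3}, giving 2 subfields: F_{691^1}, F_{691^3}.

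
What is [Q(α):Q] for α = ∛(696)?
[Q(α):Q] = 3

The minimal polynomial of α is x^3 - 696, irreducible over Q since 696 is not a perfect cube (so x^3 - 696 has no rational root). Hence [Q(α):Q] = deg(m_α) = 3.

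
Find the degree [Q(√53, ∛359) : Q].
[Q(√53, ∛359) : Q] = 6

Let L = Q(√53, ∛359). Since Q(√53) ⊂ L and [Q(√53):Q] = 2, the tower law gives 2 | [L:Q]. Likewise Q(∛359) ⊂ L with [Q(∛359):Q] = 3 (because 359 is not a perfect cube), so 3 | [L:Q]. As gcd(2,3) = 1, [L:Q] is divisible by 6. Conversely L is generated over Q by √53 and ∛359, so [L:Q] ≤ 2·3 = 6. Therefore [Q(√53, ∛359) : Q] = 6.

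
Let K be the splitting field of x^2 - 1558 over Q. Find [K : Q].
[K : Q] = 2

f(x) = x^2 - 1558 factors as (x - √1558)(x + √1558). The splitting field is K = Q(√1558). Since 1558 is squarefree and > 1, it is not a perfect square, so x^2 - 1558 is irreducible over Q and [Q(√1558) : Q] = 2. Hence [K : Q] = 2.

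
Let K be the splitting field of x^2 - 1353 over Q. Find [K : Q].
[K : Q] = 2

f(x) = x^2 - 1353 factors as (x - √1353)(x + √1353). The splitting field is K = Q(√1353). Since 1353 is squarefree and > 1, it is not a perfect square, so x^2 - 1353 is irreducible over Q and [Q(√1353) : Q] = 2. Hence [K : Q] = 2.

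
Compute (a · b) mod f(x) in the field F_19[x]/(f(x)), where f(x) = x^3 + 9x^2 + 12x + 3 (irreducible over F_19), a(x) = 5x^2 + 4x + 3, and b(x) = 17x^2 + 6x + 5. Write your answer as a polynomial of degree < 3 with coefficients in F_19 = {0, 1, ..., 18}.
a · b ≡ 10x^2 + 16x + 2 (mod f(x))

Multiply in F_19[x]: a(x)·b(x) = (5x^2 + 4x + 3)·(17x^2 + 6x + 5) = 9x^4 + 3x^3 + 5x^2 + 15. This has degree ≥ 3, so divide by f(x) over F_19: 9x^4 + 3x^3 + 5x^2 + 15 = (9x + 17)·(x^3 + 9x^2 + 12x + 3) + (10x^2 + 16x + 2). Hence a·b ≡ 10x^2 + 16x + 2 (mod f). (F_19[x]/(f) is a field with 19^3 = 6859 elements since f is irreducible of degree 3.)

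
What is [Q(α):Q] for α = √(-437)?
[Q(α):Q] = 2

[Q(α):Q] equals the degree of the minimal polynomial of α. Here α^2 = -437 and x^2 + 437 is irreducible (d = -437 is squarefree, ≠ 1, hence not a square), so deg(m_α) = 2. Thus [Q(α):Q] = 2.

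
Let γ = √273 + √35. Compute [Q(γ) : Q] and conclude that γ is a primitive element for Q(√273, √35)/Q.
[Q(γ) : Q] = 4 (equivalently, Q(γ) = Q(√273, √35))

Obviously Q(γ) ⊆ Q(√273, √35), and [Q(√273, √35):Q] = 4 (since 273, 35 are distinct squarefree integers > 1 with 9555 not a perfect square). To show equality we compute the minimal polynomial of γ. From γ = √273 + √35: γ^2 = 273 + 2√(9555) + 35 = 308 + 2√(9555), so γ^2 - 308 = 2√(9555); squaring, (γ^2 - 308)^2 = 4·9555, i.e. γ^4 - 616γ^2 + 94864 - 38220 = 0, i.e. γ^4 - 616γ^2 + 56644 = 0. So γ is a root of x^4 - 616x^2 + 56644. This polynomial is irreducible over Q: it has no rational root (each ±√273 ± √35 is irrational), and any factorization into two quadratics over Q would force √(9555) ∈ Q (pairing opposite roots) or √273, √35 ∈ Q (other pairings), all impossible. Hence [Q(γ):Q] = 4 = [Q(√273, √35):Q], so Q(γ) = Q(√273, √35).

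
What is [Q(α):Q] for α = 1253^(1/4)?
[Q(α):Q] = 4

α is a root of x^4 - 1253. By Eisenstein's criterion at the prime p = 7 (which divides the constant term 1253 but p^2 = 49 does not, since 1253 is squarefree), x^4 - 1253 is irreducible over Q. Hence [Q(α):Q] = 4.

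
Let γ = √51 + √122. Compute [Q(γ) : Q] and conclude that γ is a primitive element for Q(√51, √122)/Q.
[Q(γ) : Q] = 4 (equivalently, Q(γ) = Q(√51, √122))

Obviously Q(γ) ⊆ Q(√51, √122), and [Q(√51, √122):Q] = 4 (since 51, 122 are distinct squarefree integers > 1 with 6222 not a perfect square). To show equality we compute the minimal polynomial of γ. From γ = √51 + √122: γ^2 = 51 + 2√(6222) + 122 = 173 + 2√(6222), so γ^2 - 173 = 2√(6222); squaring, (γ^2 - 173)^2 = 4·6222, i.e. γ^4 - 346γ^2 + 29929 - 24888 = 0, i.e. γ^4 - 346γ^2 + 5041 = 0. So γ is a root of x^4 - 346x^2 + 5041. This polynomial is irreducible over Q: it has no rational root (each ±√51 ± √122 is irrational), and any factorization into two quadratics over Q would force √(6222) ∈ Q (pairing opposite roots) or √51, √122 ∈ Q (other pairings), all impossible. Hence [Q(γ):Q] = 4 = [Q(√51, √122):Q], so Q(γ) = Q(√51, √122).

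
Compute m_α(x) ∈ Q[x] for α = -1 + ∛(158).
m_α(x) = x^3 + 3x^2 + 3x - 157

Set β = α + 1 = ∛(158), so β^3 = 158. Then (α + 1)^3 - 158 = 0, i.e. α is a root of g(x) = (x + 1)^3 - 158 = x^3 + 3x^2 + 3x - 157. Since g(x) = h(x + 1) where h(x) = x^3 - 158, and h is irreducible over Q (because 158 is not a perfect cube, so h has no rational root, and a monic cubic with no rational root is irreducible), g is also irreducible (irreducibility is preserved under the substitution x → x + 1). Hence m_α(x) = x^3 + 3x^2 + 3x - 157.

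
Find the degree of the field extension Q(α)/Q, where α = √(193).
[Q(α):Q] = 2

[Q(α):Q] equals the degree of the minimal polynomial of α. Here α^2 = 193 and x^2 - 193 is irreducible (d = 193 is squarefree, ≠ 1, hence not a square), so deg(m_α) = 2. Thus [Q(α):Q] = 2.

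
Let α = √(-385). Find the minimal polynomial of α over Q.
m_α(x) = x^2 + 385

α satisfies α^2 + 385 = 0, so x^2 + 385 annihilates α. Since d = -385 is squarefree and ≠ 1, it is not a perfect square in Q, so x^2 + 385 has no rational root and is therefore irreducible over Q (a degree-2 polynomial over a field is irreducible iff it has no root). Hence m_α(x) = x^2 + 385.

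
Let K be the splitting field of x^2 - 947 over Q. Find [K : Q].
[K : Q] = 2

f(x) = x^2 - 947 factors as (x - √947)(x + √947). The splitting field is K = Q(√947). Since 947 is squarefree and > 1, it is not a perfect square, so x^2 - 947 is irreducible over Q and [Q(√947) : Q] = 2. Hence [K : Q] = 2.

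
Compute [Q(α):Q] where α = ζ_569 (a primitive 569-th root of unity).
[Q(α):Q] = 568

The minimal polynomial of ζ_569 over Q is the 569-th cyclotomic polynomial Φ_569(x), which is irreducible over Q and has degree φ(569) = 568. Hence [Q(α):Q] = φ(569) = 568.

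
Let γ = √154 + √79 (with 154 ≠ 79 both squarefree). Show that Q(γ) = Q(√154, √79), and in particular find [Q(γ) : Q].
[Q(γ) : Q] = 4 (equivalently, Q(γ) = Q(√154, √79))

Obviously Q(γ) ⊆ Q(√154, √79), and [Q(√154, √79):Q] = 4 (since 154, 79 are distinct squarefree integers > 1 with 12166 not a perfect square). To show equality we compute the minimal polynomial of γ. From γ = √154 + √79: γ^2 = 154 + 2√(12166) + 79 = 233 + 2√(12166), so γ^2 - 233 = 2√(12166); squaring, (γ^2 - 233)^2 = 4·12166, i.e. γ^4 - 466γ^2 + 54289 - 48664 = 0, i.e. γ^4 - 466γ^2 + 5625 = 0. So γ is a root of x^4 - 466x^2 + 5625. This polynomial is irreducible over Q: it has no rational root (each ±√154 ± √79 is irrational), and any factorization into two quadratics over Q would force √(12166) ∈ Q (pairing opposite roots) or √154, √79 ∈ Q (other pairings), all impossible. Hence [Q(γ):Q] = 4 = [Q(√154, √79):Q], so Q(γ) = Q(√154, √79).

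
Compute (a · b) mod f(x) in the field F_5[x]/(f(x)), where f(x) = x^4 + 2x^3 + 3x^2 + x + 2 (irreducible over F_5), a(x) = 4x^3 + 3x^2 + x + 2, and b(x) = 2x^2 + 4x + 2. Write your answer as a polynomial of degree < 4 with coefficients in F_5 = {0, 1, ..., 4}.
a · b ≡ x^3 + 3x^2 + 3x + 2 (mod f(x))

Multiply in F_5[x]: a(x)·b(x) = (4x^3 + 3x^2 + x + 2)·(2x^2 + 4x + 2) = 3x^5 + 2x^4 + 2x^3 + 4x^2 + 4. This has degree ≥ 4, so divide by f(x) over F_5: 3x^5 + 2x^4 + 2x^3 + 4x^2 + 4 = (3x + 1)·(x^4 + 2x^3 + 3x^2 + x + 2) + (x^3 + 3x^2 + 3x + 2). Hence a·b ≡ x^3 + 3x^2 + 3x + 2 (mod f). (F_5[x]/(f) is a field with 5^4 = 625 elements since f is irreducible of degree 4.)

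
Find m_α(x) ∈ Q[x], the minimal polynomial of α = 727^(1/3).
m_α(x) = x^3 - 727

α satisfies α^3 = 727, so x^3 - 727 annihilates α. By the rational root test, a rational root p/q (in lowest terms) of x^3 - 727 would satisfy p^3 = 727 q^3, forcing q = 1 and p^3 = 727; but 727 is not a perfect cube, contradiction. A monic cubic over Q with no rational root is irreducible (any nontrivial factorization would include a linear factor). Hence x^3 - 727 is the minimal polynomial of α, and in particular [Q(α):Q] = 3.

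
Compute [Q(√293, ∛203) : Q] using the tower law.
[Q(√293, ∛203) : Q] = 6

Let L = Q(√293, ∛203). Since Q(√293) ⊂ L and [Q(√293):Q] = 2, the tower law gives 2 | [L:Q]. Likewise Q(∛203) ⊂ L with [Q(∛203):Q] = 3 (because 203 is not a perfect cube), so 3 | [L:Q]. As gcd(2,3) = 1, [L:Q] is divisible by 6. Conversely L is generated over Q by √293 and ∛203, so [L:Q] ≤ 2·3 = 6. Therefore [Q(√293, ∛203) : Q] = 6.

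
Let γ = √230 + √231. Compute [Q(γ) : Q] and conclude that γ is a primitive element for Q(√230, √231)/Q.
[Q(γ) : Q] = 4 (equivalently, Q(γ) = Q(√230, √231))

Obviously Q(γ) ⊆ Q(√230, √231), and [Q(√230, √231):Q] = 4 (since 230, 231 are distinct squarefree integers > 1 with 53130 not a perfect square). To show equality we compute the minimal polynomial of γ. From γ = √230 + √231: γ^2 = 230 + 2√(53130) + 231 = 461 + 2√(53130), so γ^2 - 461 = 2√(53130); squaring, (γ^2 - 461)^2 = 4·53130, i.e. γ^4 - 922γ^2 + 212521 - 212520 = 0, i.e. γ^4 - 922γ^2 + 1 = 0. So γ is a root of x^4 - 922x^2 + 1. This polynomial is irreducible over Q: it has no rational root (each ±√230 ± √231 is irrational), and any factorization into two quadratics over Q would force √(53130) ∈ Q (pairing opposite roots) or √230, √231 ∈ Q (other pairings), all impossible. Hence [Q(γ):Q] = 4 = [Q(√230, √231):Q], so Q(γ) = Q(√230, √231).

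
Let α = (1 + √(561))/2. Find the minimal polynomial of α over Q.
m_α(x) = x^2 - x - 140

From 2α - 1 = √(561), squaring gives (2α - 1)^2 = 561, i.e. 4α^2 - 4α + 1 = 561, so α^2 - α + (1 - 561)/4 = 0. Since 561 ≡ 1 (mod 4), (1 - 561)/4 = -140 ∈ Z. The polynomial x^2 - x - 140 has discriminant 1 - 4·(-140) = 561, which is not a perfect square in Q (d = 561 is squarefree and ≠ 1), so x^2 - x - 140 is irreducible over Q. It is the minimal polynomial of α.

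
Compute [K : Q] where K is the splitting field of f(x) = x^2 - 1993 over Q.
[K : Q] = 2

f(x) = x^2 - 1993 factors as (x - √1993)(x + √1993). The splitting field is K = Q(√1993). Since 1993 is squarefree and > 1, it is not a perfect square, so x^2 - 1993 is irreducible over Q and [Q(√1993) : Q] = 2. Hence [K : Q] = 2.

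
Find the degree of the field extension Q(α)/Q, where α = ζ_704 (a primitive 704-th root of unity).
[Q(α):Q] = 320

The minimal polynomial of ζ_704 over Q is the 704-th cyclotomic polynomial Φ_704(x), which is irreducible over Q and has degree φ(704) = 320. Hence [Q(α):Q] = φ(704) = 320.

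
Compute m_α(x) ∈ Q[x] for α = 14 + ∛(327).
m_α(x) = x^3 - 42x^2 + 588x - 3071

Set β = α - 14 = ∛(327), so β^3 = 327. Then (α - 14)^3 - 327 = 0, i.e. α is a root of g(x) = (x - 14)^3 - 327 = x^3 - 42x^2 + 588x - 3071. Since g(x) = h(x - 14) where h(x) = x^3 - 327, and h is irreducible over Q (because 327 is not a perfect cube, so h has no rational root, and a monic cubic with no rational root is irreducible), g is also irreducible (irreducibility is preserved under the substitution x → x - 14). Hence m_α(x) = x^3 - 42x^2 + 588x - 3071.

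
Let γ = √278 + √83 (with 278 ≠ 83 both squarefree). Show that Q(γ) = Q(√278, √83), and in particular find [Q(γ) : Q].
[Q(γ) : Q] = 4 (equivalently, Q(γ) = Q(√278, √83))

Obviously Q(γ) ⊆ Q(√278, √83), and [Q(√278, √83):Q] = 4 (since 278, 83 are distinct squarefree integers > 1 with 23074 not a perfect square). To show equality we compute the minimal polynomial of γ. From γ = √278 + √83: γ^2 = 278 + 2√(23074) + 83 = 361 + 2√(23074), so γ^2 - 361 = 2√(23074); squaring, (γ^2 - 361)^2 = 4·23074, i.e. γ^4 - 722γ^2 + 130321 - 92296 = 0, i.e. γ^4 - 722γ^2 + 38025 = 0. So γ is a root of x^4 - 722x^2 + 38025. This polynomial is irreducible over Q: it has no rational root (each ±√278 ± √83 is irrational), and any factorization into two quadratics over Q would force √(23074) ∈ Q (pairing opposite roots) or √278, √83 ∈ Q (other pairings), all impossible. Hence [Q(γ):Q] = 4 = [Q(√278, √83):Q], so Q(γ) = Q(√278, √83).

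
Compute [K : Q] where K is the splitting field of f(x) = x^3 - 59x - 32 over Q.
[K : Q] = 6

By the rational root test, any rational root of the monic integer polynomial f(x) = x^3 - 59x - 32 must be an integer dividing the constant term -32, i.e. one of ±{1, 2, 4, 8, 16, 32}. Evaluating: f(1) = -90, f(-1) = 26, f(2) = -142, f(-2) = 78, f(4) = -204, f(-4) = 140, f(8) = 8, f(-8) = -72, f(16) = 3120, f(-16) = -3184, f(32) = 30848, f(-32) = -30912; none is 0, so f has no rational root and is therefore irreducible over Q (a cubic with no linear factor over a field is irreducible). For an irreducible cubic, the Galois group is A_3 or S_3 according as the discriminant disc(f) = -4a^3 - 27b^2 = -4·(-59)^3 - 27·(-32)^2 = 793868 is or is not a square in Q. Here disc(f) = 793868 is not a perfect square in Q, so the Galois group of f over Q is not contained in A_3 and must be all of S_3. The splitting field has degree |S_3| = 6 over Q, so [K : Q] = 6.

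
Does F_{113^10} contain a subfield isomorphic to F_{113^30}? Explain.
No: F_{113^30} is not a subfield of F_{113^10}

F_{p^m} embeds in F_{p^n} iff m | n. Here 30 ∤ 10 (since 10 = 0·30 + 10 with remainder 10 ≠ 0), so F_{113^30} is not a subfield of F_{113^10}. Equivalently: if it were, the tower law would give 30 = [F_{113^30}:F_113] dividing [F_{113^10}:F_113] = 10, contradiction.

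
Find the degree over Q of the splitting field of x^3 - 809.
[K : Q] = 6

The roots of x^3 - 809 are ∛809, ω∛809, ω^2∛809 where ω = e^(2πi/3) is a primitive cube root of unity, so K = Q(∛809, ω). Now [Q(∛809):Q] = 3 (since 809 is not a perfect cube, x^3 - 809 is irreducible) and [Q(ω):Q] = 2. Both 2 and 3 divide [K:Q], and [K:Q] ≤ 3·2 = 6, so [K:Q] = 6. (Equivalently: Q(∛809) ⊂ R but ω ∉ R, so [K : Q(∛809)] = 2.)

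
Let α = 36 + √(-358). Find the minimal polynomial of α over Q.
m_α(x) = x^2 - 72x + 1654

From α - 36 = √(-358), squaring gives (α - 36)^2 = -358, i.e. α^2 - 72α + 1296 = -358, so α^2 - 72α + 1654 = 0. The discriminant of x^2 - 72x + 1654 is (-72)^2 - 4·(1654) = 5184 - 6616 = -1432, and 4·(-358) is not a perfect square in Q since -358 is squarefree and ≠ 1. Hence x^2 - 72x + 1654 is irreducible over Q and is the minimal polynomial of α.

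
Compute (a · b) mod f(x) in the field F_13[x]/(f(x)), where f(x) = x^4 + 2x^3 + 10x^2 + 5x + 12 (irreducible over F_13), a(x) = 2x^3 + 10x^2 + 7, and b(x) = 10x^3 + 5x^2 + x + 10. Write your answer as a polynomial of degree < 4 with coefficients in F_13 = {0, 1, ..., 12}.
a · b ≡ 6x^3 + 7x^2 + 9x + 3 (mod f(x))

Multiply in F_13[x]: a(x)·b(x) = (2x^3 + 10x^2 + 7)·(10x^3 + 5x^2 + x + 10) = 7x^6 + 6x^5 + 9x^3 + 5x^2 + 7x + 5. This has degree ≥ 4, so divide by f(x) over F_13: 7x^6 + 6x^5 + 9x^3 + 5x^2 + 7x + 5 = (7x^2 + 5x + 11)·(x^4 + 2x^3 + 10x^2 + 5x + 12) + (6x^3 + 7x^2 + 9x + 3). Hence a·b ≡ 6x^3 + 7x^2 + 9x + 3 (mod f). (F_13[x]/(f) is a field with 13^4 = 28561 elements since f is irreducible of degree 4.)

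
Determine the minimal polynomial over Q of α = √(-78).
m_α(x) = x^2 + 78

α satisfies α^2 + 78 = 0, so x^2 + 78 annihilates α. Since d = -78 is squarefree and ≠ 1, it is not a perfect square in Q, so x^2 + 78 has no rational root and is therefore irreducible over Q (a degree-2 polynomial over a field is irreducible iff it has no root). Hence m_α(x) = x^2 + 78.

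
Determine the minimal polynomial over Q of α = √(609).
m_α(x) = x^2 - 609

α satisfies α^2 - 609 = 0, so x^2 - 609 annihilates α. Since d = 609 is squarefree and ≠ 1, it is not a perfect square in Q, so x^2 - 609 has no rational root and is therefore irreducible over Q (a degree-2 polynomial over a field is irreducible iff it has no root). Hence m_α(x) = x^2 - 609.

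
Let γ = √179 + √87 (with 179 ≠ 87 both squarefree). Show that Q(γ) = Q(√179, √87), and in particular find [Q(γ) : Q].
[Q(γ) : Q] = 4 (equivalently, Q(γ) = Q(√179, √87))

Obviously Q(γ) ⊆ Q(√179, √87), and [Q(√179, √87):Q] = 4 (since 179, 87 are distinct squarefree integers > 1 with 15573 not a perfect square). To show equality we compute the minimal polynomial of γ. From γ = √179 + √87: γ^2 = 179 + 2√(15573) + 87 = 266 + 2√(15573), so γ^2 - 266 = 2√(15573); squaring, (γ^2 - 266)^2 = 4·15573, i.e. γ^4 - 532γ^2 + 70756 - 62292 = 0, i.e. γ^4 - 532γ^2 + 8464 = 0. So γ is a root of x^4 - 532x^2 + 8464. This polynomial is irreducible over Q: it has no rational root (each ±√179 ± √87 is irrational), and any factorization into two quadratics over Q would force √(15573) ∈ Q (pairing opposite roots) or √179, √87 ∈ Q (other pairings), all impossible. Hence [Q(γ):Q] = 4 = [Q(√179, √87):Q], so Q(γ) = Q(√179, √87).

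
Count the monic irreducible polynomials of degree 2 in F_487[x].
There are 118341 monic irreducible polynomials of degree 2 over F_487

Each element of F_{487^2} that lies in no proper subfield is a root of exactly one monic irreducible of degree 2 over F_487, and each such polynomial has 2 distinct roots in F_{487^2}. By Möbius inversion the count is N_487(2) = (1/2) Σ_{d|2} μ(2/d) · 487^d = (1/2)(μ(2)·487^1 + μ(1)·487^2) = 236682/2 = 118341.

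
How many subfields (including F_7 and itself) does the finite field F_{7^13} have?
F_{7^13} has 2 subfields

The subfields of F_{p^n} are exactly the fields F_{p^d} for d | n (each is the fixed field of the unique index-d subgroup of Gal(F_{p^n}/F_p) ≅ Z/nZ). The divisors of n = 13 are {1, 13}, giving 2 subfields: F_{7^1}, F_{7^13}.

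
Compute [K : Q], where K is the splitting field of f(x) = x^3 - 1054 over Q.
[K : Q] = 6

The roots of x^3 - 1054 are ∛1054, ω∛1054, ω^2∛1054 where ω = e^(2πi/3) is a primitive cube root of unity, so K = Q(∛1054, ω). Now [Q(∛1054):Q] = 3 (since 1054 is not a perfect cube, x^3 - 1054 is irreducible) and [Q(ω):Q] = 2. Both 2 and 3 divide [K:Q], and [K:Q] ≤ 3·2 = 6, so [K:Q] = 6. (Equivalently: Q(∛1054) ⊂ R but ω ∉ R, so [K : Q(∛1054)] = 2.)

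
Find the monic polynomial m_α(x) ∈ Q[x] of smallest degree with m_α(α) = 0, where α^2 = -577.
m_α(x) = x^2 + 577

α satisfies α^2 + 577 = 0, so x^2 + 577 annihilates α. Since d = -577 is squarefree and ≠ 1, it is not a perfect square in Q, so x^2 + 577 has no rational root and is therefore irreducible over Q (a degree-2 polynomial over a field is irreducible iff it has no root). Hence m_α(x) = x^2 + 577.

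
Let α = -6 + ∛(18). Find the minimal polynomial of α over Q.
m_α(x) = x^3 + 18x^2 + 108x + 198

Set β = α + 6 = ∛(18), so β^3 = 18. Then (α + 6)^3 - 18 = 0, i.e. α is a root of g(x) = (x + 6)^3 - 18 = x^3 + 18x^2 + 108x + 198. Since g(x) = h(x + 6) where h(x) = x^3 - 18, and h is irreducible over Q (because 18 is not a perfect cube, so h has no rational root, and a monic cubic with no rational root is irreducible), g is also irreducible (irreducibility is preserved under the substitution x → x + 6). Hence m_α(x) = x^3 + 18x^2 + 108x + 198.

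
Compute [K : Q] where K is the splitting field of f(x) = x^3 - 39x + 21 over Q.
[K : Q] = 6

By the rational root test, any rational root of the monic integer polynomial f(x) = x^3 - 39x + 21 must be an integer dividing the constant term 21, i.e. one of ±{1, 3, 7, 21}. Evaluating: f(1) = -17, f(-1) = 59, f(3) = -69, f(-3) = 111, f(7) = 91, f(-7) = -49, f(21) = 8463, f(-21) = -8421; none is 0, so f has no rational root and is therefore irreducible over Q (a cubic with no linear factor over a field is irreducible). For an irreducible cubic, the Galois group is A_3 or S_3 according as the discriminant disc(f) = -4a^3 - 27b^2 = -4·(-39)^3 - 27·(21)^2 = 225369 is or is not a square in Q. Here disc(f) = 225369 is not a perfect square in Q, so the Galois group of f over Q is not contained in A_3 and must be all of S_3. The splitting field has degree |S_3| = 6 over Q, so [K : Q] = 6.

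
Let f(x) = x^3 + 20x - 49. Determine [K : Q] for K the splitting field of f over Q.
[K : Q] = 6

By the rational root test, any rational root of the monic integer polynomial f(x) = x^3 + 20x - 49 must be an integer dividing the constant term -49, i.e. one of ±{1, 7, 49}. Evaluating: f(1) = -28, f(-1) = -70, f(7) = 434, f(-7) = -532, f(49) = 118580, f(-49) = -118678; none is 0, so f has no rational root and is therefore irreducible over Q (a cubic with no linear factor over a field is irreducible). For an irreducible cubic, the Galois group is A_3 or S_3 according as the discriminant disc(f) = -4a^3 - 27b^2 = -4·(20)^3 - 27·(-49)^2 = -96827 is or is not a square in Q. Here disc(f) = -96827 is not a perfect square in Q, so the Galois group of f over Q is not contained in A_3 and must be all of S_3. The splitting field has degree |S_3| = 6 over Q, so [K : Q] = 6.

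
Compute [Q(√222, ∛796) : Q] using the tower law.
[Q(√222, ∛796) : Q] = 6

Let L = Q(√222, ∛796). Since Q(√222) ⊂ L and [Q(√222):Q] = 2, the tower law gives 2 | [L:Q]. Likewise Q(∛796) ⊂ L with [Q(∛796):Q] = 3 (because 796 is not a perfect cube), so 3 | [L:Q]. As gcd(2,3) = 1, [L:Q] is divisible by 6. Conversely L is generated over Q by √222 and ∛796, so [L:Q] ≤ 2·3 = 6. Therefore [Q(√222, ∛796) : Q] = 6.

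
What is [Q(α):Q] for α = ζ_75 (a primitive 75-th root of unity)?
[Q(α):Q] = 40

The minimal polynomial of ζ_75 over Q is the 75-th cyclotomic polynomial Φ_75(x), which is irreducible over Q and has degree φ(75) = 40. Hence [Q(α):Q] = φ(75) = 40.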